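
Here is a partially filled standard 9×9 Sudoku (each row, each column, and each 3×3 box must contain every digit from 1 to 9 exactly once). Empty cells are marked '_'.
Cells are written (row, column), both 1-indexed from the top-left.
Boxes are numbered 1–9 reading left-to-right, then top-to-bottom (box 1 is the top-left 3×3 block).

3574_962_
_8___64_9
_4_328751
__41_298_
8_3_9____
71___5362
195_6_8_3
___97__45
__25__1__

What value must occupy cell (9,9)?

Cell (9,9) itself could take any of {6, 7} by direct elimination.
Consider where 6 can go in box 9.
(7,8) is out (row 7 already has a 6).
(8,7) is out (column 7 already has a 6).
(9,8) is out (column 8 already has a 6).
So the only cell in box 9 that can hold 6 is (9,9).
Therefore (9,9) = 6.

6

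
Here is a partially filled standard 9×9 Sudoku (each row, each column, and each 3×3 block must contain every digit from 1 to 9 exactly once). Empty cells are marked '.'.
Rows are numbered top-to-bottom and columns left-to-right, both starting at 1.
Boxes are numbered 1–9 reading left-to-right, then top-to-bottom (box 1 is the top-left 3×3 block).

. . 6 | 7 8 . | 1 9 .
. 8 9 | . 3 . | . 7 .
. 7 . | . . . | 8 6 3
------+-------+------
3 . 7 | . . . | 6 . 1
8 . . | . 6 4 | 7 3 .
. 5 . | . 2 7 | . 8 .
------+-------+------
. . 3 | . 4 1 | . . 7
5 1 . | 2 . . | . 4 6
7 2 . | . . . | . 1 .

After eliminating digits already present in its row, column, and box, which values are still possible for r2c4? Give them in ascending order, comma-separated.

Row 2 already contains {3, 7, 8, 9}.
Column 4 already contains {2, 7}.
Its 3×3 block (box 2) already contains {3, 7, 8}.
Removing those from 1–9 leaves {1, 4, 5, 6} as the candidates for r2c4.

1,4,5,6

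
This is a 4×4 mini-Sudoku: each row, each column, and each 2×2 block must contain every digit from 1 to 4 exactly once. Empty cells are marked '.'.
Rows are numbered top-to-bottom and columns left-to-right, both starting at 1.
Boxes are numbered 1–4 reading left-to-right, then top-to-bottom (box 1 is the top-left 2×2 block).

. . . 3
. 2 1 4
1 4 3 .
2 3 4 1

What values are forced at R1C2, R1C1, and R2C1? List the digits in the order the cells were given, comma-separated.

For R1C2:
  Row 1 already contains {3}.
  Column 2 already contains {2, 3, 4}.
  Its 2×2 block (box 1) already contains {2}.
  The only value from 1–4 not eliminated is 1, so R1C2 = 1.
For R1C1:
  Row 1 already contains {3}.
  Column 1 already contains {1, 2}.
  Its 2×2 block (box 1) already contains {2}.
  The only value from 1–4 not eliminated is 4, so R1C1 = 4.
For R2C1:
  Row 2 already contains {1, 2, 4}.
  Column 1 already contains {1, 2}.
  Its 2×2 block (box 1) already contains {2}.
  The only value from 1–4 not eliminated is 3, so R2C1 = 3.

1,4,3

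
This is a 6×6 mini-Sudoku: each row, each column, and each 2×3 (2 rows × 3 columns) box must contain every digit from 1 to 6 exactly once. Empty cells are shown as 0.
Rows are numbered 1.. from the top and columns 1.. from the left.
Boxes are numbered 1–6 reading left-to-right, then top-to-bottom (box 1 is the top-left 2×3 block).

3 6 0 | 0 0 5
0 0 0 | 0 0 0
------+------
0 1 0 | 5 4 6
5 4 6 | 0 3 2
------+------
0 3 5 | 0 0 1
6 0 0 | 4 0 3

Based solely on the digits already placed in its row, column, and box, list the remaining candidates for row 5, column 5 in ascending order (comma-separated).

2,6

Row 5 already contains {1, 3, 5}.
Column 5 already contains {3, 4}.
Its 2×3 block (box 6) already contains {1, 3, 4}.
Removing those from 1–6 leaves {2, 6} as the candidates for row 5, column 5.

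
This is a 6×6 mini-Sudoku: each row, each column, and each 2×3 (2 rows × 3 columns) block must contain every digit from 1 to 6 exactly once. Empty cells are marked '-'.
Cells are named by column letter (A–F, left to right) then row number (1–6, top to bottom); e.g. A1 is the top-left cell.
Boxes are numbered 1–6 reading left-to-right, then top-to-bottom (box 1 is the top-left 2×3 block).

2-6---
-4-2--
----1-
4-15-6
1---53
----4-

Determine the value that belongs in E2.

Cell E2 itself could take any of {3, 6} by direct elimination.
Consider where 6 can go in row 2.
A2 is out (box 1 already has a 6).
C2 is out (column C already has a 6).
F2 is out (column F already has a 6).
So the only cell in row 2 that can hold 6 is E2.
Therefore E2 = 6.

6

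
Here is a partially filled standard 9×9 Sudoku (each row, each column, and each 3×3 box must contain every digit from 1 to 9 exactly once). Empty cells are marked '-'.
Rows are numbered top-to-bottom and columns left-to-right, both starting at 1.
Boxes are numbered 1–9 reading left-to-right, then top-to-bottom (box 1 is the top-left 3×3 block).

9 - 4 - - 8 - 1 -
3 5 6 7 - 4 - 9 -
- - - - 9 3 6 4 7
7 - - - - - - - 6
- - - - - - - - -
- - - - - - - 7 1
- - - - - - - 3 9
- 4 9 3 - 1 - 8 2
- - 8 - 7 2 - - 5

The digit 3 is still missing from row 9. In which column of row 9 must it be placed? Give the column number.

2

Consider where 3 can go in row 9.
r9c1 is out (column 1 already has a 3).
r9c4 is out (column 4 already has a 3).
r9c7 is out (box 9 already has a 3).
r9c8 is out (column 8 already has a 3).
So the only cell in row 9 that can hold 3 is r9c2.
That is column 2.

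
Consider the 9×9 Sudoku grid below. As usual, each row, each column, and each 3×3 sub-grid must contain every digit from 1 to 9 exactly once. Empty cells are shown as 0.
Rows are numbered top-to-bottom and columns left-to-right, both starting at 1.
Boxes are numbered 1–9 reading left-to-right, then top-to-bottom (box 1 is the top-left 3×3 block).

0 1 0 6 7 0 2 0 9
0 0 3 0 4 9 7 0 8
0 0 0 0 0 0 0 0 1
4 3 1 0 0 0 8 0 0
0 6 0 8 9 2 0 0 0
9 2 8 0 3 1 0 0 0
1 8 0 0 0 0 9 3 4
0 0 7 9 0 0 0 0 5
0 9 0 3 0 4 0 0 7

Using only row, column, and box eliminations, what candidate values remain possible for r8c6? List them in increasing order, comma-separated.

6,8

Row 8 already contains {5, 7, 9}.
Column 6 already contains {1, 2, 4, 9}.
Its 3×3 block (box 8) already contains {3, 4, 9}.
Removing those from 1–9 leaves {6, 8} as the candidates for r8c6.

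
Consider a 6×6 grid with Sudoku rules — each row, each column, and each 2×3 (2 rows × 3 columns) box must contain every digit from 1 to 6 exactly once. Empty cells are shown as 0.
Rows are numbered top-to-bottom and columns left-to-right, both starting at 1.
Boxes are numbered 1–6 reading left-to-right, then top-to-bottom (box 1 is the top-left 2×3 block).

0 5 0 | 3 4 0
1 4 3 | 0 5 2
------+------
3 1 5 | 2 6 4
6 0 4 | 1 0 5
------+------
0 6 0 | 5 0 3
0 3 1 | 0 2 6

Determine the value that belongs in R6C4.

Row 6 already contains {1, 2, 3, 6}.
Column 4 already contains {1, 2, 3, 5}.
Its 2×3 block (box 6) already contains {2, 3, 5, 6}.
The only value from 1–6 not eliminated is 4, so R6C4 = 4.

4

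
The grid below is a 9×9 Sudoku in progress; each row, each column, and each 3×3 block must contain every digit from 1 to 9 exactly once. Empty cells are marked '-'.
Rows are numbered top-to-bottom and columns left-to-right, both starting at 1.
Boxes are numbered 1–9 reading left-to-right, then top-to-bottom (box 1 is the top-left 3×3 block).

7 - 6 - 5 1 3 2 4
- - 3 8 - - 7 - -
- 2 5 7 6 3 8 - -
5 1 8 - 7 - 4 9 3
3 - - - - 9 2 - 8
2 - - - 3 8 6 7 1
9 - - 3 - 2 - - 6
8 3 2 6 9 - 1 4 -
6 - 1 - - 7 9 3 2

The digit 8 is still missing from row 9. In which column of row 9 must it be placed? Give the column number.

Consider where 8 can go in row 9.
R9C2 is out (box 7 already has a 8).
R9C4 is out (column 4 already has a 8).
So the only cell in row 9 that can hold 8 is R9C5.
That is column 5.

5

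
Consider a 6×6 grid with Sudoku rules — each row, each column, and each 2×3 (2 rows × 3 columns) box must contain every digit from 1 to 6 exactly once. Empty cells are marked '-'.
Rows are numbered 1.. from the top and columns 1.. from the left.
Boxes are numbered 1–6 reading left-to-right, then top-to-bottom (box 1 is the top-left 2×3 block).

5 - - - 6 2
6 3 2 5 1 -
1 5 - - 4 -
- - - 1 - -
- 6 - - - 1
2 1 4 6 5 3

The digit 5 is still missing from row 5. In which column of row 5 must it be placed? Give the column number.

3

Consider where 5 can go in row 5.
row 5, column 1 is out (column 1 already has a 5).
row 5, column 4 is out (column 4 already has a 5).
row 5, column 5 is out (column 5 already has a 5).
So the only cell in row 5 that can hold 5 is row 5, column 3.
That is column 3.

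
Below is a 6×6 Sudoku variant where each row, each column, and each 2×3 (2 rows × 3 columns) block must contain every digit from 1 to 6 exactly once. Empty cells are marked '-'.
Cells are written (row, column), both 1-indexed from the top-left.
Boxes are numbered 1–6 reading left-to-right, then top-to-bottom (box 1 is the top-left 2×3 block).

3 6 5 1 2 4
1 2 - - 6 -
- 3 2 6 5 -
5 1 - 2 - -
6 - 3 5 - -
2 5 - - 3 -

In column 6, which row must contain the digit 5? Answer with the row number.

Consider where 5 can go in column 6.
(3,6) is out (row 3 already has a 5).
(4,6) is out (row 4 already has a 5).
(5,6) is out (row 5 already has a 5).
(6,6) is out (row 6 already has a 5).
So the only cell in column 6 that can hold 5 is (2,6).
That is row 2.

2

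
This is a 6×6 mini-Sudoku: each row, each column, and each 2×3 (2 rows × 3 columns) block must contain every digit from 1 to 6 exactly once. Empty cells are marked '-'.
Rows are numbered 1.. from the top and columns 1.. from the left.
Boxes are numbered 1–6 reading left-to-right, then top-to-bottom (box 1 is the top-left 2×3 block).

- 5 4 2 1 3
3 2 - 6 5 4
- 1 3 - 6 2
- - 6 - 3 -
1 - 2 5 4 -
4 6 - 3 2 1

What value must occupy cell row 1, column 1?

Row 1 already contains {1, 2, 3, 4, 5}.
Column 1 already contains {1, 3, 4}.
Its 2×3 block (box 1) already contains {2, 3, 4, 5}.
The only value from 1–6 not eliminated is 6, so row 1, column 1 = 6.

6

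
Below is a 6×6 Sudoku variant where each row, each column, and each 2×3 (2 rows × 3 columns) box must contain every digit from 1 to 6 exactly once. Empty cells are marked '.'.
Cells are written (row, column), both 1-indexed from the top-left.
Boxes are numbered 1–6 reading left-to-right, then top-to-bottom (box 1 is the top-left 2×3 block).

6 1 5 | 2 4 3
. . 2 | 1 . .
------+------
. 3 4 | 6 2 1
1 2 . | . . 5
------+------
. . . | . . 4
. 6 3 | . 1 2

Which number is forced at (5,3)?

Row 5 already contains {4}.
Column 3 already contains {2, 3, 4, 5}.
Its 2×3 block (box 5) already contains {3, 6}.
The only value from 1–6 not eliminated is 1, so (5,3) = 1.

1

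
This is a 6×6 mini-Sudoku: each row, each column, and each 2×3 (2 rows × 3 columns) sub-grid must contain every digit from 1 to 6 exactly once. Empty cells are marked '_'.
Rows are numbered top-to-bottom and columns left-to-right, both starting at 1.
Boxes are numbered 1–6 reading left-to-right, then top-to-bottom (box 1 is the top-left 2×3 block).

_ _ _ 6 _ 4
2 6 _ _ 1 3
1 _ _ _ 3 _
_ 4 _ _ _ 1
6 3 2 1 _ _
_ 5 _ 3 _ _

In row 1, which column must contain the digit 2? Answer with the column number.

Consider where 2 can go in row 1.
R1C1 is out (column 1 already has a 2).
R1C2 is out (box 1 already has a 2).
R1C3 is out (column 3 already has a 2).
So the only cell in row 1 that can hold 2 is R1C5.
That is column 5.

5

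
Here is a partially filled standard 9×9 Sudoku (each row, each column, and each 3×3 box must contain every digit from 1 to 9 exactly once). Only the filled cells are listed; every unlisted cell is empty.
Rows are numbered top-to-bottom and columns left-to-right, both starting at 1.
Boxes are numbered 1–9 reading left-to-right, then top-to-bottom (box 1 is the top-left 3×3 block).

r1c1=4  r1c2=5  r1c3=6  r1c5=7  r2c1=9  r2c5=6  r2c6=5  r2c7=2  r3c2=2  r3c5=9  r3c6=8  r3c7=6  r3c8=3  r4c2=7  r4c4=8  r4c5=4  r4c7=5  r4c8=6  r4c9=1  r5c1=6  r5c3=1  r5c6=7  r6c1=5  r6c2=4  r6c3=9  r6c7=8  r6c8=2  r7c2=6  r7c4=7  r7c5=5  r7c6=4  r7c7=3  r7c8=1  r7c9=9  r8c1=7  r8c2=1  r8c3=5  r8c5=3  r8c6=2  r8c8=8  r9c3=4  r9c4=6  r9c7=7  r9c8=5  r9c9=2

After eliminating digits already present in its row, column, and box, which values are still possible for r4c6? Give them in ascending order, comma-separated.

3,9

Row 4 already contains {1, 4, 5, 6, 7, 8}.
Column 6 already contains {2, 4, 5, 7, 8}.
Its 3×3 block (box 5) already contains {4, 7, 8}.
Removing those from 1–9 leaves {3, 9} as the candidates for r4c6.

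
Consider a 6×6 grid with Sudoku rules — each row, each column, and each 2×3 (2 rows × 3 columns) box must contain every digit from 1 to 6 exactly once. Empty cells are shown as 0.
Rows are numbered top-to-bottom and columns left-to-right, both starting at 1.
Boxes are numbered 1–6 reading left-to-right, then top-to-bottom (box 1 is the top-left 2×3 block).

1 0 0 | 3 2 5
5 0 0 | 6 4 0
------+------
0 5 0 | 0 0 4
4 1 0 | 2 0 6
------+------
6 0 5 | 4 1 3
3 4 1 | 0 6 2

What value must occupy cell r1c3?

Cell r1c3 itself could take any of {4, 6} by direct elimination.
Consider where 4 can go in box 1.
r1c2 is out (column 2 already has a 4).
r2c2 is out (row 2 already has a 4).
r2c3 is out (row 2 already has a 4).
So the only cell in box 1 that can hold 4 is r1c3.
Therefore r1c3 = 4.

4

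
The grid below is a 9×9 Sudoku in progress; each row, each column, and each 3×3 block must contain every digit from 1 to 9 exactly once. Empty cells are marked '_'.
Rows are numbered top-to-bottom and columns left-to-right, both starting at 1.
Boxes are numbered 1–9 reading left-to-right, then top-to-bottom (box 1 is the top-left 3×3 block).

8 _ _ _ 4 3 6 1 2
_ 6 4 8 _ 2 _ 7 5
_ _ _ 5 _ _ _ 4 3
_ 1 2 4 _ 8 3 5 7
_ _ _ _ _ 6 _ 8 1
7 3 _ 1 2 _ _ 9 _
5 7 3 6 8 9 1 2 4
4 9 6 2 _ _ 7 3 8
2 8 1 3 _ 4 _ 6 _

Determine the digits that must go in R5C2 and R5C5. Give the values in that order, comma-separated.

For R5C2:
  Consider where 4 can go in column 2.
  R1C2 is out (row 1 already has a 4).
  R3C2 is out (row 3 already has a 4).
  So the only cell in column 2 that can hold 4 is R5C2.
  So R5C2 = 4.
For R5C5:
  Consider where 3 can go in box 5.
  R4C5 is out (row 4 already has a 3).
  R5C4 is out (column 4 already has a 3).
  R6C6 is out (row 6 already has a 3).
  So the only cell in box 5 that can hold 3 is R5C5.
  So R5C5 = 3.

4,3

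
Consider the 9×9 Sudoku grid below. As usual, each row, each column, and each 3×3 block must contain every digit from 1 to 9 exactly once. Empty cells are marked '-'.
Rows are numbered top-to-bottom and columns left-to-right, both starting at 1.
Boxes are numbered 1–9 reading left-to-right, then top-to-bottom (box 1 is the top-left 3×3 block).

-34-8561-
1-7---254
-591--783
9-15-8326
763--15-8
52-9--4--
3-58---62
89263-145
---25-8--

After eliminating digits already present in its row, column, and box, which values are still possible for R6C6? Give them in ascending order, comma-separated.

3,6,7

Row 6 already contains {2, 4, 5, 9}.
Column 6 already contains {1, 5, 8}.
Its 3×3 block (box 5) already contains {1, 5, 8, 9}.
Removing those from 1–9 leaves {3, 6, 7} as the candidates for R6C6.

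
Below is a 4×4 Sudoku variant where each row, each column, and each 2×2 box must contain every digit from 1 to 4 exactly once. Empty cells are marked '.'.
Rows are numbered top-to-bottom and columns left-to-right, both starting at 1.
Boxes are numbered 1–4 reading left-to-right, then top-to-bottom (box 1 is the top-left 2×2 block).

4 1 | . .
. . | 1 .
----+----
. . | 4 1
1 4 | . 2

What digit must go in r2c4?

4

Cell r2c4 itself could take any of {3, 4} by direct elimination.
Consider where 4 can go in row 2.
r2c1 is out (column 1 already has a 4).
r2c2 is out (column 2 already has a 4).
So the only cell in row 2 that can hold 4 is r2c4.
Therefore r2c4 = 4.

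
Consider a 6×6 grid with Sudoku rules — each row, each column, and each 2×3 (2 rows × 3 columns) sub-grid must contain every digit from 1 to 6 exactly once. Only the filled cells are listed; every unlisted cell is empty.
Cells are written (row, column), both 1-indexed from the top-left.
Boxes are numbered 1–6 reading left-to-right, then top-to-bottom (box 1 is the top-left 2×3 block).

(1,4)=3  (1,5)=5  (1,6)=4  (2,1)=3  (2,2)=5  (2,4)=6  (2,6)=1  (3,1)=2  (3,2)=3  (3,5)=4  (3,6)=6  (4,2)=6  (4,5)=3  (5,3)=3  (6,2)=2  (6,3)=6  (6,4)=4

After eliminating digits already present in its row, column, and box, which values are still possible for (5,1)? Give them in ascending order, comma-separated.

Row 5 already contains {3}.
Column 1 already contains {2, 3}.
Its 2×3 block (box 5) already contains {2, 3, 6}.
Removing those from 1–6 leaves {1, 4, 5} as the candidates for (5,1).

1,4,5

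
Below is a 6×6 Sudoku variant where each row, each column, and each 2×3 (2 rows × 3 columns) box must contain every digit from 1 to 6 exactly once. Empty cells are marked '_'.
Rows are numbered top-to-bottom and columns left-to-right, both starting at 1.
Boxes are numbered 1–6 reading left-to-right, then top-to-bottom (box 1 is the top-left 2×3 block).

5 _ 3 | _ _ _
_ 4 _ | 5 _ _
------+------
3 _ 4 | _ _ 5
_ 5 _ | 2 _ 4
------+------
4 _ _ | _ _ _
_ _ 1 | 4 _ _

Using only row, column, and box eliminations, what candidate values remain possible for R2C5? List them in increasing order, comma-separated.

Row 2 already contains {4, 5}.
Column 5 already contains {}.
Its 2×3 block (box 2) already contains {5}.
Removing those from 1–6 leaves {1, 2, 3, 6} as the candidates for R2C5.

1,2,3,6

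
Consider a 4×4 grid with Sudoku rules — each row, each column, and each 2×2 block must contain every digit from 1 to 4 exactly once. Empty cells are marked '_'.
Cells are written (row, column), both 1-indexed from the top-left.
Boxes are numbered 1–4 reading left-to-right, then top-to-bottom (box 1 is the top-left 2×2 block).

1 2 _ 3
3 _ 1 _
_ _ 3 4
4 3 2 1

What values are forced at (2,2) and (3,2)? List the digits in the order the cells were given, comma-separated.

4,1

For (2,2):
  Row 2 already contains {1, 3}.
  Column 2 already contains {2, 3}.
  Its 2×2 block (box 1) already contains {1, 2, 3}.
  The only value from 1–4 not eliminated is 4, so (2,2) = 4.
For (3,2):
  Row 3 already contains {3, 4}.
  Column 2 already contains {2, 3}.
  Its 2×2 block (box 3) already contains {3, 4}.
  The only value from 1–4 not eliminated is 1, so (3,2) = 1.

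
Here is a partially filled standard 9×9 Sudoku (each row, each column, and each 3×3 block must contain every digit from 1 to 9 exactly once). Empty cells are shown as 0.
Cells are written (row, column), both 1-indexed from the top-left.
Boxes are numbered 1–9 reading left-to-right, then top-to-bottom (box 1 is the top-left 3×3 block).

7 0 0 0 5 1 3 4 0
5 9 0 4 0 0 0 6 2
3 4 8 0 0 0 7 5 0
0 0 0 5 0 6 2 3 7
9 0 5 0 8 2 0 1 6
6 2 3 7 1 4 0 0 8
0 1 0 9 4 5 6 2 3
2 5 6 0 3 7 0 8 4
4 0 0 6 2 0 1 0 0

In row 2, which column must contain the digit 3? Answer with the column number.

6

Consider where 3 can go in row 2.
(2,3) is out (column 3 already has a 3).
(2,5) is out (column 5 already has a 3).
(2,7) is out (column 7 already has a 3).
So the only cell in row 2 that can hold 3 is (2,6).
That is column 6.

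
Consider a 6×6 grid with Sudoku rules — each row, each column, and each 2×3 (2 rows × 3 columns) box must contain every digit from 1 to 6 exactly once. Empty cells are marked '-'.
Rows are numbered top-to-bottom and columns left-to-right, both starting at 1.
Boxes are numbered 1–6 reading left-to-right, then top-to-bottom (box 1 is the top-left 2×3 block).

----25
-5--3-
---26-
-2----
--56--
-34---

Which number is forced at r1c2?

Cell r1c2 itself could take any of {1, 4, 6} by direct elimination.
Consider where 6 can go in column 2.
r3c2 is out (row 3 already has a 6).
r5c2 is out (row 5 already has a 6).
So the only cell in column 2 that can hold 6 is r1c2.
Therefore r1c2 = 6.

6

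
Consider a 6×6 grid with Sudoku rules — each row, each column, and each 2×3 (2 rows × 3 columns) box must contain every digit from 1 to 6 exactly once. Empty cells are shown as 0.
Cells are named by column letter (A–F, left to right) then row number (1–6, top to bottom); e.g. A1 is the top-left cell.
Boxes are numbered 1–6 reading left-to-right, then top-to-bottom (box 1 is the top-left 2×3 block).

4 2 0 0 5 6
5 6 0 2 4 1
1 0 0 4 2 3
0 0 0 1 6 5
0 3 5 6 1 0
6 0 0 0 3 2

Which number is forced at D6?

5

Row 6 already contains {2, 3, 6}.
Column D already contains {1, 2, 4, 6}.
Its 2×3 block (box 6) already contains {1, 2, 3, 6}.
The only value from 1–6 not eliminated is 5, so D6 = 5.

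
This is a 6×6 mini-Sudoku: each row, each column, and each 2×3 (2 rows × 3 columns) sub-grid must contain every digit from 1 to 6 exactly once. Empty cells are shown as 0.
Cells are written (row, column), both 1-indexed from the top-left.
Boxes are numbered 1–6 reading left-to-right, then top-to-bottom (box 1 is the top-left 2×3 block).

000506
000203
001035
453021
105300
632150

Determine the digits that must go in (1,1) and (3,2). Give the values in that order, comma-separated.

For (1,1):
  Consider where 3 can go in column 1.
  (2,1) is out (row 2 already has a 3).
  (3,1) is out (row 3 already has a 3).
  So the only cell in column 1 that can hold 3 is (1,1).
  So (1,1) = 3.
For (3,2):
  Consider where 6 can go in box 3.
  (3,1) is out (column 1 already has a 6).
  So the only cell in box 3 that can hold 6 is (3,2).
  So (3,2) = 6.

3,6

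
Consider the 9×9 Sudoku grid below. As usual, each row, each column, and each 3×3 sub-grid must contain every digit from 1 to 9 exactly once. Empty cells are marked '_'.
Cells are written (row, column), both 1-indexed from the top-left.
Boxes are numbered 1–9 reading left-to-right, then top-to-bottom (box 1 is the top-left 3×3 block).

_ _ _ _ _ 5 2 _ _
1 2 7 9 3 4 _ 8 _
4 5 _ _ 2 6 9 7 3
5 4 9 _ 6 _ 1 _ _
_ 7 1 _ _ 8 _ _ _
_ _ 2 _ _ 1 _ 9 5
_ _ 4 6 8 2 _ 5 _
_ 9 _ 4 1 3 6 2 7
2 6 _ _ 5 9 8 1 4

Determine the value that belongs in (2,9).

Row 2 already contains {1, 2, 3, 4, 7, 8, 9}.
Column 9 already contains {3, 4, 5, 7}.
Its 3×3 block (box 3) already contains {2, 3, 7, 8, 9}.
The only value from 1–9 not eliminated is 6, so (2,9) = 6.

6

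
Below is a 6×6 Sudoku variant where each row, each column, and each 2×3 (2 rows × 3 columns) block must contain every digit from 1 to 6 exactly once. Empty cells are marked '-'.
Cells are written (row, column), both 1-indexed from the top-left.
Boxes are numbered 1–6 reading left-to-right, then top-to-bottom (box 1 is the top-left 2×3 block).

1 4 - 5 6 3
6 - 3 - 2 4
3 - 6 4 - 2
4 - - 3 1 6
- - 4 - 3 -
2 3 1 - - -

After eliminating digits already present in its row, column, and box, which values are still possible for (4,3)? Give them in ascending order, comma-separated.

Row 4 already contains {1, 3, 4, 6}.
Column 3 already contains {1, 3, 4, 6}.
Its 2×3 block (box 3) already contains {3, 4, 6}.
Removing those from 1–6 leaves {2, 5} as the candidates for (4,3).

2,5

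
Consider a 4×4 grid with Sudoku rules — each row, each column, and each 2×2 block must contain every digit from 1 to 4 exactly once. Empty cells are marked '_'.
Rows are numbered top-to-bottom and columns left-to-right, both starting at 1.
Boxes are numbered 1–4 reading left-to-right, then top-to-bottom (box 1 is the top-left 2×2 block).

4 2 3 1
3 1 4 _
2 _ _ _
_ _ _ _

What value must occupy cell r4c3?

2

Cell r4c3 itself could take any of {1, 2} by direct elimination.
Consider where 2 can go in column 3.
r3c3 is out (row 3 already has a 2).
So the only cell in column 3 that can hold 2 is r4c3.
Therefore r4c3 = 2.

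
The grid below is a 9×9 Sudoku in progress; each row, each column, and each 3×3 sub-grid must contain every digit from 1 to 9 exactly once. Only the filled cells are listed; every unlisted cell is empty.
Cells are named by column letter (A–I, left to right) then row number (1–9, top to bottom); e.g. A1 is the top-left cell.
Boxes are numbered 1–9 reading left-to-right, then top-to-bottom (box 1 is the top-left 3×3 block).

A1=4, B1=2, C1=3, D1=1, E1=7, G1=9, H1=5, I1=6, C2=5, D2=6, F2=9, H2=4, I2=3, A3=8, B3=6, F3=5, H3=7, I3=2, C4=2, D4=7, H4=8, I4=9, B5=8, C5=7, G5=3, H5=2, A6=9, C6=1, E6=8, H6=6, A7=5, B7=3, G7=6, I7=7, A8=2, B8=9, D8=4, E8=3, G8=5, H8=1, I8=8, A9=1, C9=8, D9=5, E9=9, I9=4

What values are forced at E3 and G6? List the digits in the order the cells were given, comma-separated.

4,7

For E3:
  Row 3 already contains {2, 5, 6, 7, 8}.
  Column E already contains {3, 7, 8, 9}.
  Its 3×3 block (box 2) already contains {1, 5, 6, 7, 9}.
  The only value from 1–9 not eliminated is 4, so E3 = 4.
For G6:
  Consider where 7 can go in row 6.
  B6 is out (box 4 already has a 7).
  D6 is out (column D already has a 7).
  F6 is out (box 5 already has a 7).
  I6 is out (column I already has a 7).
  So the only cell in row 6 that can hold 7 is G6.
  So G6 = 7.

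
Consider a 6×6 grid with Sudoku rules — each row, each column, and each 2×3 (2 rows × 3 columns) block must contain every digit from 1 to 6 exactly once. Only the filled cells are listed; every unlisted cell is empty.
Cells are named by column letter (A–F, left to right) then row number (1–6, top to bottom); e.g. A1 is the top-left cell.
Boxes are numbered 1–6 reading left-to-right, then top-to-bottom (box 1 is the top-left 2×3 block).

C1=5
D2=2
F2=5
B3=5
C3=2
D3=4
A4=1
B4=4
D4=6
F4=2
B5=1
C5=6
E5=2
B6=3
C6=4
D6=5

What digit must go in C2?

1

Cell C2 itself could take any of {1, 3} by direct elimination.
Consider where 1 can go in column C.
C4 is out (row 4 already has a 1).
So the only cell in column C that can hold 1 is C2.
Therefore C2 = 1.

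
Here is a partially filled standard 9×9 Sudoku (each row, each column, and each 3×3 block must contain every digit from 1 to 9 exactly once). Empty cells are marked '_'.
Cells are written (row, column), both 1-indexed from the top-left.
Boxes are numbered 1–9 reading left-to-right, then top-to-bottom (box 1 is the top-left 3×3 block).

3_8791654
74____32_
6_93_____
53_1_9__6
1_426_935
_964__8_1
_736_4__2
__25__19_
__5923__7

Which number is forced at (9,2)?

1

Cell (9,2) itself could take any of {1, 6, 8} by direct elimination.
Consider where 1 can go in row 9.
(9,1) is out (column 1 already has a 1).
(9,7) is out (column 7 already has a 1).
(9,8) is out (box 9 already has a 1).
So the only cell in row 9 that can hold 1 is (9,2).
Therefore (9,2) = 1.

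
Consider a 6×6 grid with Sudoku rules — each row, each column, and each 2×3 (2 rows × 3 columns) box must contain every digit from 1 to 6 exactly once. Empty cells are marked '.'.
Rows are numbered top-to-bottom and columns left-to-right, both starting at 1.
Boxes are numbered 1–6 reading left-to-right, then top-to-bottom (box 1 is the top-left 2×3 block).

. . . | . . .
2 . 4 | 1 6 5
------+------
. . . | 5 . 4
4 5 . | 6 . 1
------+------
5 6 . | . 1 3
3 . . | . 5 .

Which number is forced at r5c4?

Cell r5c4 itself could take any of {2, 4} by direct elimination.
Consider where 4 can go in row 5.
r5c3 is out (column 3 already has a 4).
So the only cell in row 5 that can hold 4 is r5c4.
Therefore r5c4 = 4.

4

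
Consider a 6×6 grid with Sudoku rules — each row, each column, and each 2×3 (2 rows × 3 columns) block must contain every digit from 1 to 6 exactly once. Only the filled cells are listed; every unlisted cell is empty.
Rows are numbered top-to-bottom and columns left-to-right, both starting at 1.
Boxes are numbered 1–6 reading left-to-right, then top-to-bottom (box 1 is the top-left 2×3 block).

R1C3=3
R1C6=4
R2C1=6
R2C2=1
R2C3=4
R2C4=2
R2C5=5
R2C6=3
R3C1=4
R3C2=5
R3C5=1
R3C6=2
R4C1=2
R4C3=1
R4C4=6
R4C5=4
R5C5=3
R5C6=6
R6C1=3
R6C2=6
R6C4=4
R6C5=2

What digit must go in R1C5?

6

Row 1 already contains {3, 4}.
Column 5 already contains {1, 2, 3, 4, 5}.
Its 2×3 block (box 2) already contains {2, 3, 4, 5}.
The only value from 1–6 not eliminated is 6, so R1C5 = 6.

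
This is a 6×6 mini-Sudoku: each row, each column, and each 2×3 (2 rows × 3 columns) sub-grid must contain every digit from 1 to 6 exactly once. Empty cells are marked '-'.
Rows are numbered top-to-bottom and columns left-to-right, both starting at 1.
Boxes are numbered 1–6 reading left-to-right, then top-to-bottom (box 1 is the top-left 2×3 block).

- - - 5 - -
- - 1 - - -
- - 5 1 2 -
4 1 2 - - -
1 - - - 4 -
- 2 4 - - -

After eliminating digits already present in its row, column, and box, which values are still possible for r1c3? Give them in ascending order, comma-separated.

3,6

Row 1 already contains {5}.
Column 3 already contains {1, 2, 4, 5}.
Its 2×3 block (box 1) already contains {1}.
Removing those from 1–6 leaves {3, 6} as the candidates for r1c3.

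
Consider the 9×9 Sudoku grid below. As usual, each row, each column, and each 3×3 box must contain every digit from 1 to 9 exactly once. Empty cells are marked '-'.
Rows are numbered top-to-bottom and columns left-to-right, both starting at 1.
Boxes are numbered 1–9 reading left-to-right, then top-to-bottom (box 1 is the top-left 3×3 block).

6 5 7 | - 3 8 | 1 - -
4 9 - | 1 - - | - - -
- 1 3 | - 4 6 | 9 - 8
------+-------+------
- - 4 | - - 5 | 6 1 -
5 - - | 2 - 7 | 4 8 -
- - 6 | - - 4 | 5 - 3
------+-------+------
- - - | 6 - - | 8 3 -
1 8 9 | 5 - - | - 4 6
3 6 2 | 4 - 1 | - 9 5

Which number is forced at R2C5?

Cell R2C5 itself could take any of {2, 5, 7} by direct elimination.
Consider where 5 can go in column 5.
R4C5 is out (row 4 already has a 5). R5C5 is out (row 5 already has a 5). R6C5 is out (row 6 already has a 5). R7C5 is out (box 8 already has a 5). The remaining empty cells in column 5 are similarly blocked.
So the only cell in column 5 that can hold 5 is R2C5.
Therefore R2C5 = 5.

5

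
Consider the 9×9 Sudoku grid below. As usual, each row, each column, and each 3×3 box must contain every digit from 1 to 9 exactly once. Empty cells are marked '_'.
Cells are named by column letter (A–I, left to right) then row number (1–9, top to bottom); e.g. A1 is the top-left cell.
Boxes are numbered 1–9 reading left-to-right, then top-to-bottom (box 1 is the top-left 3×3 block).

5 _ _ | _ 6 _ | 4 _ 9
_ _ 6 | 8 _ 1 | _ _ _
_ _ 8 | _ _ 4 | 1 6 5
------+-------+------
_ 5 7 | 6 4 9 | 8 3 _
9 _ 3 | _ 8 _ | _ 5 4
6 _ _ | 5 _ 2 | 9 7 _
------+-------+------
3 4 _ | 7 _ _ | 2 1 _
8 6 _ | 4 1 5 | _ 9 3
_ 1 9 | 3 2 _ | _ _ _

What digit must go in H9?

4

Cell H9 itself could take any of {4, 8} by direct elimination.
Consider where 4 can go in row 9.
A9 is out (box 7 already has a 4).
F9 is out (column F already has a 4).
G9 is out (column G already has a 4).
I9 is out (column I already has a 4).
So the only cell in row 9 that can hold 4 is H9.
Therefore H9 = 4.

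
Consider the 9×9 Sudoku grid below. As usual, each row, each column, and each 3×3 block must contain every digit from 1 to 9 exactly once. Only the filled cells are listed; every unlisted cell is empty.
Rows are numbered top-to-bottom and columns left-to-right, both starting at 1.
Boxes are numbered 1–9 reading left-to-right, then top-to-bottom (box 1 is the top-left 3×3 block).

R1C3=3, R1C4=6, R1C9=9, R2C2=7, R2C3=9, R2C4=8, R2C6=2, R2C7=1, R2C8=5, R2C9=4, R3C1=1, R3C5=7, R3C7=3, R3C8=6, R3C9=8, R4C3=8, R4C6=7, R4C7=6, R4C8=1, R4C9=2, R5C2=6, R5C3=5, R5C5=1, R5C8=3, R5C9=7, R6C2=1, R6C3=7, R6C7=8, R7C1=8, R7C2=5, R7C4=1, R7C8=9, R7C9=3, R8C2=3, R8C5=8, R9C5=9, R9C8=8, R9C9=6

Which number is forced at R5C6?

8

Cell R5C6 itself could take any of {4, 8, 9} by direct elimination.
Consider where 8 can go in column 6.
R1C6 is out (box 2 already has a 8). R3C6 is out (row 3 already has a 8). R6C6 is out (row 6 already has a 8). R7C6 is out (row 7 already has a 8). The remaining empty cells in column 6 are similarly blocked.
So the only cell in column 6 that can hold 8 is R5C6.
Therefore R5C6 = 8.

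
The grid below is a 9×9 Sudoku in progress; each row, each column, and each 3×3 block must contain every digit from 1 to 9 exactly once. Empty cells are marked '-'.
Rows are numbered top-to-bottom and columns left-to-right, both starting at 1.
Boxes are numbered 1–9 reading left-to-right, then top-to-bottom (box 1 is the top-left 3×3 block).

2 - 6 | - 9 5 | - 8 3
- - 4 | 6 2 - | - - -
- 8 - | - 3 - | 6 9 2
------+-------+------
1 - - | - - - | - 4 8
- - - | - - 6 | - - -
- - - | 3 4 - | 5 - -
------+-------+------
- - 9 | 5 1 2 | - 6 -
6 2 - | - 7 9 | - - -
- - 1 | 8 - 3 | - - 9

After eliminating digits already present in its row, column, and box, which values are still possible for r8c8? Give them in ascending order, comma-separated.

1,3,5

Row 8 already contains {2, 6, 7, 9}.
Column 8 already contains {4, 6, 8, 9}.
Its 3×3 block (box 9) already contains {6, 9}.
Removing those from 1–9 leaves {1, 3, 5} as the candidates for r8c8.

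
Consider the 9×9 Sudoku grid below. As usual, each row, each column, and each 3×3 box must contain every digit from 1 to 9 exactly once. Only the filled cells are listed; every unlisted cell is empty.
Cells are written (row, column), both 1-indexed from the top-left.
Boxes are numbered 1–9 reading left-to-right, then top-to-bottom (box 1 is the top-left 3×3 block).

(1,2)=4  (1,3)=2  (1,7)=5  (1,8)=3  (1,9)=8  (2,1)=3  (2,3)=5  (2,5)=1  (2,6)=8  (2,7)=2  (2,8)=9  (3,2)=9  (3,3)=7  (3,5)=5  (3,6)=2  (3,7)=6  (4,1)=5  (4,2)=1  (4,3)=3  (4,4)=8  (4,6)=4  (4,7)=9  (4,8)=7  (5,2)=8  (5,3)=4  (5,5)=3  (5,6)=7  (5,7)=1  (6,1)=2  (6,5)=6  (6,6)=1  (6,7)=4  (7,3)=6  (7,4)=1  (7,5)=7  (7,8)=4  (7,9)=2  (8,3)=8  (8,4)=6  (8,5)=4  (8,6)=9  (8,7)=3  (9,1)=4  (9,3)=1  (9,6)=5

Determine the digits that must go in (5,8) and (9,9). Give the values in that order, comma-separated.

For (5,8):
  Consider where 2 can go in column 8.
  (3,8) is out (row 3 already has a 2).
  (6,8) is out (row 6 already has a 2).
  (8,8) is out (box 9 already has a 2).
  (9,8) is out (box 9 already has a 2).
  So the only cell in column 8 that can hold 2 is (5,8).
  So (5,8) = 2.
For (9,9):
  Consider where 9 can go in column 9.
  (2,9) is out (row 2 already has a 9). (3,9) is out (row 3 already has a 9). (4,9) is out (row 4 already has a 9). (5,9) is out (box 6 already has a 9). The remaining empty cells in column 9 are similarly blocked.
  So the only cell in column 9 that can hold 9 is (9,9).
  So (9,9) = 9.

2,9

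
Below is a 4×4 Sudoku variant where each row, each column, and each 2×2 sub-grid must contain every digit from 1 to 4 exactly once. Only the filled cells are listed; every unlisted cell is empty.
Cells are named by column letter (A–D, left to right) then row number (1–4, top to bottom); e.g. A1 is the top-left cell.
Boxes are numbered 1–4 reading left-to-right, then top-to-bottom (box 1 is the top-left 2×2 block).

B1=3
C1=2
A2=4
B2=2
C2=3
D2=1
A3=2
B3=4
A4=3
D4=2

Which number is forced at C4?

Cell C4 itself could take any of {1, 4} by direct elimination.
Consider where 4 can go in box 4.
C3 is out (row 3 already has a 4).
D3 is out (row 3 already has a 4).
So the only cell in box 4 that can hold 4 is C4.
Therefore C4 = 4.

4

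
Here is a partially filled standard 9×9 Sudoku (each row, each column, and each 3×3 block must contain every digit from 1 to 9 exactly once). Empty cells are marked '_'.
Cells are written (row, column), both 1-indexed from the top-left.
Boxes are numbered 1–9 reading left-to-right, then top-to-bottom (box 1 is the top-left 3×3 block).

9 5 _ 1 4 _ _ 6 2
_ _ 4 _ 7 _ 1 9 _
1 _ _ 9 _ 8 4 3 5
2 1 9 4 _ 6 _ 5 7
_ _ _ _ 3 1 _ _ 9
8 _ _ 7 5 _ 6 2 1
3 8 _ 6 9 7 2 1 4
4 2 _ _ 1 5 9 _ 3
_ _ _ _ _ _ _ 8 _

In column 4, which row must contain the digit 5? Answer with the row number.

2

Consider where 5 can go in column 4.
(5,4) is out (box 5 already has a 5).
(8,4) is out (row 8 already has a 5).
(9,4) is out (box 8 already has a 5).
So the only cell in column 4 that can hold 5 is (2,4).
That is row 2.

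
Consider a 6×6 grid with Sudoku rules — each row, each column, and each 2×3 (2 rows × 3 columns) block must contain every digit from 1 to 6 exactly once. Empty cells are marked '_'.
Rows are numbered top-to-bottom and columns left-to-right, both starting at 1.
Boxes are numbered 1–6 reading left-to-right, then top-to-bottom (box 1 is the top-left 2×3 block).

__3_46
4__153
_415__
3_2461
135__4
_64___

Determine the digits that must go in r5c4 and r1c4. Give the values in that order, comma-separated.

For r5c4:
  Consider where 6 can go in box 6.
  r5c5 is out (column 5 already has a 6).
  r6c4 is out (row 6 already has a 6).
  r6c5 is out (row 6 already has a 6).
  r6c6 is out (row 6 already has a 6).
  So the only cell in box 6 that can hold 6 is r5c4.
  So r5c4 = 6.
For r1c4:
  Row 1 already contains {3, 4, 6}.
  Column 4 already contains {1, 4, 5}.
  Its 2×3 block (box 2) already contains {1, 3, 4, 5, 6}.
  The only value from 1–6 not eliminated is 2, so r1c4 = 2.

6,2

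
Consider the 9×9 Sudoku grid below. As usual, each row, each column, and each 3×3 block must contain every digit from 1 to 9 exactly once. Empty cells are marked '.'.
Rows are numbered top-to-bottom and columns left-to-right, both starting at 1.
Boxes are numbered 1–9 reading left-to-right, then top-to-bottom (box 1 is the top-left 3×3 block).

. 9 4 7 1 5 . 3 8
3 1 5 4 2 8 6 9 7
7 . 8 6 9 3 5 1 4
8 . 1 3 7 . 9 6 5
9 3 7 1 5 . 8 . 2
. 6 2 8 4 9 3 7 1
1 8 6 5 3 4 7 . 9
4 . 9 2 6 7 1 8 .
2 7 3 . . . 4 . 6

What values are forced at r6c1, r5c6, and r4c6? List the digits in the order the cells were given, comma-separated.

For r6c1:
  Row 6 already contains {1, 2, 3, 4, 6, 7, 8, 9}.
  Column 1 already contains {1, 2, 3, 4, 7, 8, 9}.
  Its 3×3 block (box 4) already contains {1, 2, 3, 6, 7, 8, 9}.
  The only value from 1–9 not eliminated is 5, so r6c1 = 5.
For r5c6:
  Row 5 already contains {1, 2, 3, 5, 7, 8, 9}.
  Column 6 already contains {3, 4, 5, 7, 8, 9}.
  Its 3×3 block (box 5) already contains {1, 3, 4, 5, 7, 8, 9}.
  The only value from 1–9 not eliminated is 6, so r5c6 = 6.
For r4c6:
  Row 4 already contains {1, 3, 5, 6, 7, 8, 9}.
  Column 6 already contains {3, 4, 5, 7, 8, 9}.
  Its 3×3 block (box 5) already contains {1, 3, 4, 5, 7, 8, 9}.
  The only value from 1–9 not eliminated is 2, so r4c6 = 2.

5,6,2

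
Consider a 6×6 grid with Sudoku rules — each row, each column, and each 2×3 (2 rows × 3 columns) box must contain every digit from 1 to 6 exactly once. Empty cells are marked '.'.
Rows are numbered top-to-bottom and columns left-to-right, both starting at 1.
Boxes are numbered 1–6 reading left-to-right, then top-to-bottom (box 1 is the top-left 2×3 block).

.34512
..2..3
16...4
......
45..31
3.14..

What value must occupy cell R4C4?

Cell R4C4 itself could take any of {1, 2, 3, 6} by direct elimination.
Consider where 1 can go in column 4.
R2C4 is out (box 2 already has a 1).
R3C4 is out (row 3 already has a 1).
R5C4 is out (row 5 already has a 1).
So the only cell in column 4 that can hold 1 is R4C4.
Therefore R4C4 = 1.

1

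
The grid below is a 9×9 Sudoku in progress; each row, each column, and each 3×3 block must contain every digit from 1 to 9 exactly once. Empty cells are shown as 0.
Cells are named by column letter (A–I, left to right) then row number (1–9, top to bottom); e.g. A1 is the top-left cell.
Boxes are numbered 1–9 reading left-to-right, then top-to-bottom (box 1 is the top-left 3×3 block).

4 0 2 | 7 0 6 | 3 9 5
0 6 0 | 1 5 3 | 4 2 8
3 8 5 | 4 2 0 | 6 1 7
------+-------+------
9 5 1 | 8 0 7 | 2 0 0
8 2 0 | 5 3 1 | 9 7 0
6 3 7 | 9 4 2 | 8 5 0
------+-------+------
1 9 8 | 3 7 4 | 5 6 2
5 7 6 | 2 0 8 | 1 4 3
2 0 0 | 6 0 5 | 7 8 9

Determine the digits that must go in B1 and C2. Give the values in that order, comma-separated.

For B1:
  Row 1 already contains {2, 3, 4, 5, 6, 7, 9}.
  Column B already contains {2, 3, 5, 6, 7, 8, 9}.
  Its 3×3 block (box 1) already contains {2, 3, 4, 5, 6, 8}.
  The only value from 1–9 not eliminated is 1, so B1 = 1.
For C2:
  Row 2 already contains {1, 2, 3, 4, 5, 6, 8}.
  Column C already contains {1, 2, 5, 6, 7, 8}.
  Its 3×3 block (box 1) already contains {2, 3, 4, 5, 6, 8}.
  The only value from 1–9 not eliminated is 9, so C2 = 9.

1,9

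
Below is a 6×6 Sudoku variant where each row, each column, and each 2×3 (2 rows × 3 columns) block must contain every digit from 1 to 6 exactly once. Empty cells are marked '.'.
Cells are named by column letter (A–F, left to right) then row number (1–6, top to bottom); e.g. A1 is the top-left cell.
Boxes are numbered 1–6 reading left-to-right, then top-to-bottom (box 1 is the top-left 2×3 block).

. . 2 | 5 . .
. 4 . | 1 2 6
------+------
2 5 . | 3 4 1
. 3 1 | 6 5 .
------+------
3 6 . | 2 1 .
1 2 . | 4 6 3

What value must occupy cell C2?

3

Cell C2 itself could take any of {3, 5} by direct elimination.
Consider where 3 can go in box 1.
A1 is out (column A already has a 3).
B1 is out (column B already has a 3).
A2 is out (column A already has a 3).
So the only cell in box 1 that can hold 3 is C2.
Therefore C2 = 3.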